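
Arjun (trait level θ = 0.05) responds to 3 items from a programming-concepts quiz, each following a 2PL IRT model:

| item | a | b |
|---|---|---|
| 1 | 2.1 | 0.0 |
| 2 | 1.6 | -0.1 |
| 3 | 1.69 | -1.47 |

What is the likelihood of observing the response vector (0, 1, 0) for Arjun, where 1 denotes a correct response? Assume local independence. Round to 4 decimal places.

P(θ) = 1 / (1 + exp(−a(θ − b)))
P_1 = 1/(1+e^{-0.1050}) = 0.5262
P_2 = 1/(1+e^{-0.2400}) = 0.5597
P_3 = 1/(1+e^{-2.5688}) = 0.9288
L = (1−P_1) × P_2 × (1−P_3) = 0.4738 × 0.5597 × 0.0712 = 0.01887

0.0189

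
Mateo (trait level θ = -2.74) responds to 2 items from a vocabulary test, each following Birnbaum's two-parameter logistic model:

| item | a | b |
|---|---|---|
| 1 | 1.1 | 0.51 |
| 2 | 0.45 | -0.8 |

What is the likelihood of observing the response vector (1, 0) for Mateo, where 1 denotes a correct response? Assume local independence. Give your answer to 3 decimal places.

0.019

P(θ) = 1 / (1 + exp(−a(θ − b)))
P_1 = 1/(1+e^{3.5750}) = 0.0273
P_2 = 1/(1+e^{0.8730}) = 0.2946
L = P_1 × (1−P_2) = 0.0273 × 0.7054 = 0.01922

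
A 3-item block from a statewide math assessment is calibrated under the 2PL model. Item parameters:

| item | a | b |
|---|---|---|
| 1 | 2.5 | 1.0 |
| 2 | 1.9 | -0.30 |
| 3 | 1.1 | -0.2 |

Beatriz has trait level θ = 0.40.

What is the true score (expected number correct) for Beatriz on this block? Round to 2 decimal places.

1.63

P(θ) = 1 / (1 + exp(−a(θ − b)))
P_1 = 1/(1+e^{1.5000}) = 0.1824
P_2 = 1/(1+e^{-1.3300}) = 0.7908
P_3 = 1/(1+e^{-0.6600}) = 0.6593
E[score] = 0.1824 + 0.7908 + 0.6593 = 1.6325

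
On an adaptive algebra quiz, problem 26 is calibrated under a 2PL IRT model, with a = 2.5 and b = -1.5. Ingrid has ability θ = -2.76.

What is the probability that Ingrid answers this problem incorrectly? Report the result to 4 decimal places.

P(θ) = 1 / (1 + exp(−a(θ − b)))
Exponent: 2.5 × (-2.76 − (-1.5)) = -3.1500
1/(1 + e^{3.1500}) = 0.0411
P(incorrect) = 1 − 0.0411 = 0.9589

0.9589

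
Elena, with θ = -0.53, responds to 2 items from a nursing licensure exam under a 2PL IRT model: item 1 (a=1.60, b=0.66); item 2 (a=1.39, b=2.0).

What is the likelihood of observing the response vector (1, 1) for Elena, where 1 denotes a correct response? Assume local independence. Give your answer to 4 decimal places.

0.0037

P(θ) = 1 / (1 + exp(−a(θ − b)))
P_1 = 1/(1+e^{1.9040}) = 0.1297
P_2 = 1/(1+e^{3.5167}) = 0.0288
L = P_1 × P_2 = 0.1297 × 0.0288 = 0.00374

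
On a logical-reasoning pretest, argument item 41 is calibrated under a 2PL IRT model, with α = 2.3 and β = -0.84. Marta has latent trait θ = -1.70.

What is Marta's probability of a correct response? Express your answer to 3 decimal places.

0.122

P(θ) = 1 / (1 + exp(−α(θ − β)))
Exponent: 2.3 × (-1.70 − (-0.84)) = -1.9780
1/(1 + e^{1.9780}) = 0.1215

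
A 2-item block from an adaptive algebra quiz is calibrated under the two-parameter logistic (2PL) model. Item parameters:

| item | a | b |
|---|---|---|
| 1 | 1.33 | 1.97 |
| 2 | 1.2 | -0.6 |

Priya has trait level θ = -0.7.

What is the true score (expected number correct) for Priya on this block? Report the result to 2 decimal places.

0.50

P(θ) = 1 / (1 + exp(−a(θ − b)))
P_1 = 1/(1+e^{3.5511}) = 0.0279
P_2 = 1/(1+e^{0.1200}) = 0.4700
E[score] = 0.0279 + 0.4700 = 0.4979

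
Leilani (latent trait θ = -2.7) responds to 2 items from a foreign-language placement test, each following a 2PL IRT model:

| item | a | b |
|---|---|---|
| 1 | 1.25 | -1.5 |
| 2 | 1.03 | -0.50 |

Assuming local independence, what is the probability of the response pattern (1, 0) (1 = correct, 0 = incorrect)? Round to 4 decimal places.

P(θ) = 1 / (1 + exp(−a(θ − b)))
P_1 = 1/(1+e^{1.5000}) = 0.1824
P_2 = 1/(1+e^{2.2660}) = 0.0940
L = P_1 × (1−P_2) = 0.1824 × 0.9060 = 0.16528

0.1653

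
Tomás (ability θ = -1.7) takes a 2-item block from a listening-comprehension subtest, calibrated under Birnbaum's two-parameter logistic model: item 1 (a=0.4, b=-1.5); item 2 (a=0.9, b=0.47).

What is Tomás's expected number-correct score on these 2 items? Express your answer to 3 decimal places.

P(θ) = 1 / (1 + exp(−a(θ − b)))
P_1 = 1/(1+e^{0.0800}) = 0.4800
P_2 = 1/(1+e^{1.9530}) = 0.1242
E[score] = 0.4800 + 0.1242 = 0.6042

0.604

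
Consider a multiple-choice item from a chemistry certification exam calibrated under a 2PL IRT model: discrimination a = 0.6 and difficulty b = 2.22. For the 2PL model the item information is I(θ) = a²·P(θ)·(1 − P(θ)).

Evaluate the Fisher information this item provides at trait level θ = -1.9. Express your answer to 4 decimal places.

P = 1/(1+e^{2.4720}) = 0.0778
P(1−P) = 0.0778 × 0.9222 = 0.0718
I = a² × P(1−P) = 0.6² × 0.0718 = 0.02584

0.0258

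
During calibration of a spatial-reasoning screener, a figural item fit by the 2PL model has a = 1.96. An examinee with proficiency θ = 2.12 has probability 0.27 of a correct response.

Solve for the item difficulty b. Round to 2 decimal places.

P(θ) = 1 / (1 + exp(−a(θ − b)))
logit(0.27) = ln(0.27/0.73) = -0.9946
b = θ − logit/(a) = 2.12 − (-0.9946)/1.9600 = 2.6275

2.63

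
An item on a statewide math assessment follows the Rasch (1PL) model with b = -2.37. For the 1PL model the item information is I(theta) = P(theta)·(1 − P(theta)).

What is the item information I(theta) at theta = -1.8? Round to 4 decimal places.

0.2307

P = 1/(1+e^{-0.5700}) = 0.6388
P(1−P) = 0.6388 × 0.3612 = 0.2307
I = P(1−P) = 0.23074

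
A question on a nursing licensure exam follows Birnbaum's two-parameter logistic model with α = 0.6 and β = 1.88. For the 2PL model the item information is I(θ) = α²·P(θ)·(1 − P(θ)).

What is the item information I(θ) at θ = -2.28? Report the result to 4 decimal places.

P = 1/(1+e^{2.4960}) = 0.0761
P(1−P) = 0.0761 × 0.9239 = 0.0703
I = α² × P(1−P) = 0.6² × 0.0703 = 0.02532

0.0253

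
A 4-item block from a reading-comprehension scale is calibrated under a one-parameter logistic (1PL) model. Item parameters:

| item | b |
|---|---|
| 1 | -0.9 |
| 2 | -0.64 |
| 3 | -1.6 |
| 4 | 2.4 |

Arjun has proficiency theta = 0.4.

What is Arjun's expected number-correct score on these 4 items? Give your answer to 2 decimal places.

P(theta) = 1 / (1 + exp(−(theta − b)))
P_1 = 1/(1+e^{-1.3000}) = 0.7858
P_2 = 1/(1+e^{-1.0400}) = 0.7389
P_3 = 1/(1+e^{-2.0000}) = 0.8808
P_4 = 1/(1+e^{2.0000}) = 0.1192
E[score] = 0.7858 + 0.7389 + 0.8808 + 0.1192 = 2.5247

2.52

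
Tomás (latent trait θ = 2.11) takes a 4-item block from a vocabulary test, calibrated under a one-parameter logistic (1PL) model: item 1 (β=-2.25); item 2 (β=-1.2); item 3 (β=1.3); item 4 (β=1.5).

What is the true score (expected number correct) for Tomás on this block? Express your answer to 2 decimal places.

3.29

P(θ) = 1 / (1 + exp(−(θ − β)))
P_1 = 1/(1+e^{-4.3600}) = 0.9874
P_2 = 1/(1+e^{-3.3100}) = 0.9648
P_3 = 1/(1+e^{-0.8100}) = 0.6921
P_4 = 1/(1+e^{-0.6100}) = 0.6479
E[score] = 0.9874 + 0.9648 + 0.6921 + 0.6479 = 3.2922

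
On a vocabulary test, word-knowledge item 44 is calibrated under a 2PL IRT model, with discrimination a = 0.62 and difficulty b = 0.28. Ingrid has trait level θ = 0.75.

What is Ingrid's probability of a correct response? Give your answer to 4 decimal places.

0.5723

P(θ) = 1 / (1 + exp(−a(θ − b)))
Exponent: 0.62 × (0.75 − 0.28) = 0.2914
1/(1 + e^{-0.2914}) = 0.5723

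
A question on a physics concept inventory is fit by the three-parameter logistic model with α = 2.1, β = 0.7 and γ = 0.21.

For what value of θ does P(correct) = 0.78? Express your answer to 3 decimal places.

1.153

P(θ) = γ + (1 − γ) · 1 / (1 + exp(−α(θ − β)))
Remove guessing floor: (0.78 − 0.21)/(1 − 0.21) = 0.7215
logit = ln(0.7215/0.2785) = 0.9520
θ = β + logit/(α) = 0.7 + 0.9520/2.1000 = 1.1533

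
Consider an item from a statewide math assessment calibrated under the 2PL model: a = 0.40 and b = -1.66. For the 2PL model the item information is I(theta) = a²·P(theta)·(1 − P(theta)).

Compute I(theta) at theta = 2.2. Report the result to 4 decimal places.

0.0232

P = 1/(1+e^{-1.5440}) = 0.8240
P(1−P) = 0.8240 × 0.1760 = 0.1450
I = a² × P(1−P) = 0.40² × 0.1450 = 0.02320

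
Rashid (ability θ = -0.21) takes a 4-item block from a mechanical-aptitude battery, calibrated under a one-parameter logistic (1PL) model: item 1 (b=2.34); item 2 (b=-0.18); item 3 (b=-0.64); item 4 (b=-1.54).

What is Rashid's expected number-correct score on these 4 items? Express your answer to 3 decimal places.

P(θ) = 1 / (1 + exp(−(θ − b)))
P_1 = 1/(1+e^{2.5500}) = 0.0724
P_2 = 1/(1+e^{0.0300}) = 0.4925
P_3 = 1/(1+e^{-0.4300}) = 0.6059
P_4 = 1/(1+e^{-1.3300}) = 0.7908
E[score] = 0.0724 + 0.4925 + 0.6059 + 0.7908 = 1.9616

1.962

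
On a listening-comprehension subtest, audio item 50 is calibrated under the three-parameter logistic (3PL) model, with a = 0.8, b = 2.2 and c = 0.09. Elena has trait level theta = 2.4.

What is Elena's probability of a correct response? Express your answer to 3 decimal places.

P(theta) = c + (1 − c) · 1 / (1 + exp(−a(theta − b)))
Exponent: 0.8 × (2.4 − 2.2) = 0.1600
1/(1 + e^{-0.1600}) = 0.5399
P = 0.09 + 0.91 × 0.5399 = 0.5813

0.581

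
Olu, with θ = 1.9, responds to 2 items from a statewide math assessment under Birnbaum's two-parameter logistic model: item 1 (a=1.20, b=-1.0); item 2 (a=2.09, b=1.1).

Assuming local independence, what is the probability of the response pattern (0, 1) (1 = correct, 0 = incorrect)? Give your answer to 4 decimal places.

P(θ) = 1 / (1 + exp(−a(θ − b)))
P_1 = 1/(1+e^{-3.4800}) = 0.9701
P_2 = 1/(1+e^{-1.6720}) = 0.8418
L = (1−P_1) × P_2 = 0.0299 × 0.8418 = 0.02516

0.0252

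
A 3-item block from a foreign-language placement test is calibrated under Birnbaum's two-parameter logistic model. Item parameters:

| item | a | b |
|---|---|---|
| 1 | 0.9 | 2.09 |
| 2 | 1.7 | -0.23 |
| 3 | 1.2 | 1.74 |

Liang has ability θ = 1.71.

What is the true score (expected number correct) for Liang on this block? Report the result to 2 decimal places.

P(θ) = 1 / (1 + exp(−a(θ − b)))
P_1 = 1/(1+e^{0.3420}) = 0.4153
P_2 = 1/(1+e^{-3.2980}) = 0.9644
P_3 = 1/(1+e^{0.0360}) = 0.4910
E[score] = 0.4153 + 0.9644 + 0.4910 = 1.8707

1.87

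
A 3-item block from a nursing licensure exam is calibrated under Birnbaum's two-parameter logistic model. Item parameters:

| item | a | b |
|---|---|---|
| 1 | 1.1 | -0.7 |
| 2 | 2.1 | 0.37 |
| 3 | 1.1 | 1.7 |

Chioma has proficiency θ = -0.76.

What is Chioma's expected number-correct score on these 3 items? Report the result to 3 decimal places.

0.631

P(θ) = 1 / (1 + exp(−a(θ − b)))
P_1 = 1/(1+e^{0.0660}) = 0.4835
P_2 = 1/(1+e^{2.3730}) = 0.0853
P_3 = 1/(1+e^{2.7060}) = 0.0626
E[score] = 0.4835 + 0.0853 + 0.0626 = 0.6314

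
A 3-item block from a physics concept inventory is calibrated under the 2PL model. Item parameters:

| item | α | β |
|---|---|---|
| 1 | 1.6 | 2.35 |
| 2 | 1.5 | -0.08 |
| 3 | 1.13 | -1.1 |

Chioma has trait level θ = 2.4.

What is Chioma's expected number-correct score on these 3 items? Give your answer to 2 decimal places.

2.48

P(θ) = 1 / (1 + exp(−α(θ − β)))
P_1 = 1/(1+e^{-0.0800}) = 0.5200
P_2 = 1/(1+e^{-3.7200}) = 0.9763
P_3 = 1/(1+e^{-3.9550}) = 0.9812
E[score] = 0.5200 + 0.9763 + 0.9812 = 2.4775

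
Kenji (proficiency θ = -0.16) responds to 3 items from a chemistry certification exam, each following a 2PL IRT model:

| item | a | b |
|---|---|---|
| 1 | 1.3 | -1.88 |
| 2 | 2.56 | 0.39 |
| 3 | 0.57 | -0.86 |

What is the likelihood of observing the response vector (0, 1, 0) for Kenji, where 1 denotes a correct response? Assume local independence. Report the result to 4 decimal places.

0.0076

P(θ) = 1 / (1 + exp(−a(θ − b)))
P_1 = 1/(1+e^{-2.2360}) = 0.9034
P_2 = 1/(1+e^{1.4080}) = 0.1965
P_3 = 1/(1+e^{-0.3990}) = 0.5984
L = (1−P_1) × P_2 × (1−P_3) = 0.0966 × 0.1965 × 0.4016 = 0.00762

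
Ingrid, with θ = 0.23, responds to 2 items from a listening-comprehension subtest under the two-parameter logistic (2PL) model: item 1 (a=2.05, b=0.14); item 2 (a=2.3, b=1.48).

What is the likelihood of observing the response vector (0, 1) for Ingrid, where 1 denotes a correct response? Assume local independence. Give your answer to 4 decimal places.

P(θ) = 1 / (1 + exp(−a(θ − b)))
P_1 = 1/(1+e^{-0.1845}) = 0.5460
P_2 = 1/(1+e^{2.8750}) = 0.0534
L = (1−P_1) × P_2 = 0.4540 × 0.0534 = 0.02425

0.0242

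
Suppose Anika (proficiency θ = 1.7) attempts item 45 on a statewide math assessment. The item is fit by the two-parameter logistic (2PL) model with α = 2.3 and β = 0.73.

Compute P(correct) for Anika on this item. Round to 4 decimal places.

P(θ) = 1 / (1 + exp(−α(θ − β)))
Exponent: 2.3 × (1.7 − 0.73) = 2.2310
1/(1 + e^{-2.2310}) = 0.9030

0.9030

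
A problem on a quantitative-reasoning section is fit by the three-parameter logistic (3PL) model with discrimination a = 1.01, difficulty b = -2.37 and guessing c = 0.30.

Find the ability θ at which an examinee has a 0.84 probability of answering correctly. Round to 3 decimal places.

-1.166

P(θ) = c + (1 − c) · 1 / (1 + exp(−a(θ − b)))
Remove guessing floor: (0.84 − 0.30)/(1 − 0.30) = 0.7714
logit = ln(0.7714/0.2286) = 1.2164
θ = b + logit/(a) = -2.37 + 1.2164/1.0100 = -1.1656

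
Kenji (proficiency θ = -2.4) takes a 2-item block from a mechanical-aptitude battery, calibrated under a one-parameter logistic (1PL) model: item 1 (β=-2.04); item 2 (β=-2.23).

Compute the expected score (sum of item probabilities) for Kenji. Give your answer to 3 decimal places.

0.869

P(θ) = 1 / (1 + exp(−(θ − β)))
P_1 = 1/(1+e^{0.3600}) = 0.4110
P_2 = 1/(1+e^{0.1700}) = 0.4576
E[score] = 0.4110 + 0.4576 = 0.8686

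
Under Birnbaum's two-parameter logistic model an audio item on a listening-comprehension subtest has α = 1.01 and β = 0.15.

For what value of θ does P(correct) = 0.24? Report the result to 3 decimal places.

P(θ) = 1 / (1 + exp(−α(θ − β)))
logit = ln(0.2400/0.7600) = -1.1527
θ = β + logit/(α) = 0.15 + (-1.1527)/1.0100 = -0.9913

-0.991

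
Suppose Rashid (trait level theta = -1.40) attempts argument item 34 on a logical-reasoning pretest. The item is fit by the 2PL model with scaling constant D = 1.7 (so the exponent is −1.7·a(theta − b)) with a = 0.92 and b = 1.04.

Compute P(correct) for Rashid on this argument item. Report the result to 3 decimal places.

P(theta) = 1 / (1 + exp(−D·a(theta − b)))
Exponent: 1.7 × 0.92 × (-1.40 − 1.04) = -3.8162
1/(1 + e^{3.8162}) = 0.0215
P = 0.0215

0.022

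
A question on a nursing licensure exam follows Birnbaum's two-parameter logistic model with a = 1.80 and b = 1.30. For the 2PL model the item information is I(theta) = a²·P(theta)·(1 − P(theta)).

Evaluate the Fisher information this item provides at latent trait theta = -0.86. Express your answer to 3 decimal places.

P = 1/(1+e^{3.8880}) = 0.0201
P(1−P) = 0.0201 × 0.9799 = 0.0197
I = a² × P(1−P) = 1.80² × 0.0197 = 0.06374

0.064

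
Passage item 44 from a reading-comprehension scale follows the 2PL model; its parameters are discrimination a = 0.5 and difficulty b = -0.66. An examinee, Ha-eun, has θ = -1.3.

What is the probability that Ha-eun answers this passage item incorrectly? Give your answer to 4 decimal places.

P(θ) = 1 / (1 + exp(−a(θ − b)))
Exponent: 0.5 × (-1.3 − (-0.66)) = -0.3200
1/(1 + e^{0.3200}) = 0.4207
P(incorrect) = 1 − 0.4207 = 0.5793

0.5793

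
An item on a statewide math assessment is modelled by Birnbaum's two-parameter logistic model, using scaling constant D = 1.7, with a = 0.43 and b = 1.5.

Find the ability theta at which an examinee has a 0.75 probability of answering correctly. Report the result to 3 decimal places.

P(theta) = 1 / (1 + exp(−D·a(theta − b)))
logit = ln(0.7500/0.2500) = 1.0986
theta = b + logit/(1.7·a) = 1.5 + 1.0986/0.7310 = 3.0029

3.003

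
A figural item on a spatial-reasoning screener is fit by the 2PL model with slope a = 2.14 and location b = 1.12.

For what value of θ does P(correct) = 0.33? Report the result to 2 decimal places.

0.79

P(θ) = 1 / (1 + exp(−a(θ − b)))
logit = ln(0.3300/0.6700) = -0.7082
θ = b + logit/(a) = 1.12 + (-0.7082)/2.1400 = 0.7891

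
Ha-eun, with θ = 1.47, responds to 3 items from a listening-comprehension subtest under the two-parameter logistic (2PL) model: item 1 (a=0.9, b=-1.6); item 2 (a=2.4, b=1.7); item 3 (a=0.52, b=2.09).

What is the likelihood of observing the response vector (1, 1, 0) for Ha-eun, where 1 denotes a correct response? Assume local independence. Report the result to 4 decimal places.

0.1993

P(θ) = 1 / (1 + exp(−a(θ − b)))
P_1 = 1/(1+e^{-2.7630}) = 0.9406
P_2 = 1/(1+e^{0.5520}) = 0.3654
P_3 = 1/(1+e^{0.3224}) = 0.4201
L = P_1 × P_2 × (1−P_3) = 0.9406 × 0.3654 × 0.5799 = 0.19932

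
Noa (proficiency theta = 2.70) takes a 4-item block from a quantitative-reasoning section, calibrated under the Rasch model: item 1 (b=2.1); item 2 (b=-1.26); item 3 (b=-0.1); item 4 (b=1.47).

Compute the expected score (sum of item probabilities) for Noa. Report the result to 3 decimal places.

3.343

P(theta) = 1 / (1 + exp(−(theta − b)))
P_1 = 1/(1+e^{-0.6000}) = 0.6457
P_2 = 1/(1+e^{-3.9600}) = 0.9813
P_3 = 1/(1+e^{-2.8000}) = 0.9427
P_4 = 1/(1+e^{-1.2300}) = 0.7738
E[score] = 0.6457 + 0.9813 + 0.9427 + 0.7738 = 3.3434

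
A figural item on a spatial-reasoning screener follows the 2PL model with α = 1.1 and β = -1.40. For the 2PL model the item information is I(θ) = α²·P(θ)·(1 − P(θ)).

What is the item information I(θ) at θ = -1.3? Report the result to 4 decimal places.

0.3016

P = 1/(1+e^{-0.1100}) = 0.5275
P(1−P) = 0.5275 × 0.4725 = 0.2492
I = α² × P(1−P) = 1.1² × 0.2492 = 0.30159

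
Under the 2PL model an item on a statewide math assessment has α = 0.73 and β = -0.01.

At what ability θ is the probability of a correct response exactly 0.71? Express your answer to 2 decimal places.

1.22

P(θ) = 1 / (1 + exp(−α(θ − β)))
logit = ln(0.7100/0.2900) = 0.8954
θ = β + logit/(α) = -0.01 + 0.8954/0.7300 = 1.2166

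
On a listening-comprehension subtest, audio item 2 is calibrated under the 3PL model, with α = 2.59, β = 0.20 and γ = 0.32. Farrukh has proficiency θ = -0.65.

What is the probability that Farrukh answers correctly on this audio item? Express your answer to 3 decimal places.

0.388

P(θ) = γ + (1 − γ) · 1 / (1 + exp(−α(θ − β)))
Exponent: 2.59 × (-0.65 − 0.20) = -2.2015
1/(1 + e^{2.2015}) = 0.0996
P = 0.32 + 0.68 × 0.0996 = 0.3877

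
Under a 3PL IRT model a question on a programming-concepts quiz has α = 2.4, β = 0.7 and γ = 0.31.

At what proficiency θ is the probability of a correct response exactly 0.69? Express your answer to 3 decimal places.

P(θ) = γ + (1 − γ) · 1 / (1 + exp(−α(θ − β)))
Remove guessing floor: (0.69 − 0.31)/(1 − 0.31) = 0.5507
logit = ln(0.5507/0.4493) = 0.2036
θ = β + logit/(α) = 0.7 + 0.2036/2.4000 = 0.7848

0.785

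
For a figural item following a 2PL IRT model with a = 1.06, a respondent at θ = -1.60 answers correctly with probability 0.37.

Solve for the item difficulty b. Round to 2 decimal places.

P(θ) = 1 / (1 + exp(−a(θ − b)))
logit(0.37) = ln(0.37/0.63) = -0.5322
b = θ − logit/(a) = -1.60 − (-0.5322)/1.0600 = -1.0979

-1.10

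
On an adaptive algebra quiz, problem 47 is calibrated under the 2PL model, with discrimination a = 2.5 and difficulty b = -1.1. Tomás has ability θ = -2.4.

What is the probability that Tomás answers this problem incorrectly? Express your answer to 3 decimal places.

P(θ) = 1 / (1 + exp(−a(θ − b)))
Exponent: 2.5 × (-2.4 − (-1.1)) = -3.2500
1/(1 + e^{3.2500}) = 0.0373
P(incorrect) = 1 − 0.0373 = 0.9627

0.963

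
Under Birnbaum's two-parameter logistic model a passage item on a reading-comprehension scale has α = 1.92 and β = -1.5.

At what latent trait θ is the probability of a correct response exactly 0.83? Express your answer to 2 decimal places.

-0.67

P(θ) = 1 / (1 + exp(−α(θ − β)))
logit = ln(0.8300/0.1700) = 1.5856
θ = β + logit/(α) = -1.5 + 1.5856/1.9200 = -0.6742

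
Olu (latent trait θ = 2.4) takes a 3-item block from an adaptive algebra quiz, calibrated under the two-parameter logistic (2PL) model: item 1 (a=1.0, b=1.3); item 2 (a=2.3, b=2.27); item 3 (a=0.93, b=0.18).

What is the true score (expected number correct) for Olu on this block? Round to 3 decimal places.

2.212

P(θ) = 1 / (1 + exp(−a(θ − b)))
P_1 = 1/(1+e^{-1.1000}) = 0.7503
P_2 = 1/(1+e^{-0.2990}) = 0.5742
P_3 = 1/(1+e^{-2.0646}) = 0.8874
E[score] = 0.7503 + 0.5742 + 0.8874 = 2.2119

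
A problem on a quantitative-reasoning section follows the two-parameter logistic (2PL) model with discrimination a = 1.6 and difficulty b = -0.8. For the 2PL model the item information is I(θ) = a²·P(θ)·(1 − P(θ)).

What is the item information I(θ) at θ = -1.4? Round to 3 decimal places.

P = 1/(1+e^{0.9600}) = 0.2769
P(1−P) = 0.2769 × 0.7231 = 0.2002
I = a² × P(1−P) = 1.6² × 0.2002 = 0.51255

0.513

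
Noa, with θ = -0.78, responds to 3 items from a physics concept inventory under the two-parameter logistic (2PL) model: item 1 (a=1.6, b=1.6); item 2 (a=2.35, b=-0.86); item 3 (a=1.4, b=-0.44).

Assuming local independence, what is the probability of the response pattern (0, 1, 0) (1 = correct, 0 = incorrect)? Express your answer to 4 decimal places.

0.3300

P(θ) = 1 / (1 + exp(−a(θ − b)))
P_1 = 1/(1+e^{3.8080}) = 0.0217
P_2 = 1/(1+e^{-0.1880}) = 0.5469
P_3 = 1/(1+e^{0.4760}) = 0.3832
L = (1−P_1) × P_2 × (1−P_3) = 0.9783 × 0.5469 × 0.6168 = 0.32998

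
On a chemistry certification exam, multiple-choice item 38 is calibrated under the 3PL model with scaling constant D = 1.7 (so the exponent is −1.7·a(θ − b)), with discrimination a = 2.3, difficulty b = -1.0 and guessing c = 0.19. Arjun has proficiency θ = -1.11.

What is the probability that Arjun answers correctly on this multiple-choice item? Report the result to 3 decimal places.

0.509

P(θ) = c + (1 − c) · 1 / (1 + exp(−D·a(θ − b)))
Exponent: 1.7 × 2.3 × (-1.11 − (-1.0)) = -0.4301
1/(1 + e^{0.4301}) = 0.3941
P = 0.19 + 0.81 × 0.3941 = 0.5092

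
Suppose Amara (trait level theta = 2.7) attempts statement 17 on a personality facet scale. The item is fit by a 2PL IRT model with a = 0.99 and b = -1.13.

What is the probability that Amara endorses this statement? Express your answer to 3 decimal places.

P(theta) = 1 / (1 + exp(−a(theta − b)))
Exponent: 0.99 × (2.7 − (-1.13)) = 3.7917
1/(1 + e^{-3.7917}) = 0.9779

0.978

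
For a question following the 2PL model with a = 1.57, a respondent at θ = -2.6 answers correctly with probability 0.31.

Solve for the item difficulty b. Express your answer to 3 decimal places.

P(θ) = 1 / (1 + exp(−a(θ − b)))
logit(0.31) = ln(0.31/0.69) = -0.8001
b = θ − logit/(a) = -2.6 − (-0.8001)/1.5700 = -2.0904

-2.090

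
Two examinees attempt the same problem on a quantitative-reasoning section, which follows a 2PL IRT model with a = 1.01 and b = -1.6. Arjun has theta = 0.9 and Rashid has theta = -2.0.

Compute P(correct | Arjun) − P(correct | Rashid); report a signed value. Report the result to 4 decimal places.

P(theta) = 1 / (1 + exp(−a(theta − b)))
P(Arjun) = 0.9259  [exponent 2.5250]
P(Rashid) = 0.4004  [exponent -0.4040]
Difference = 0.9259 − 0.4004 = 0.5255

0.5255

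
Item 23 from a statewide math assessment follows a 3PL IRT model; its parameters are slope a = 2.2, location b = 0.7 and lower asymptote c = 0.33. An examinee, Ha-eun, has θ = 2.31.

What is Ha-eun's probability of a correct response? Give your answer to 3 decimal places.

P(θ) = c + (1 − c) · 1 / (1 + exp(−a(θ − b)))
Exponent: 2.2 × (2.31 − 0.7) = 3.5420
1/(1 + e^{-3.5420}) = 0.9719
P = 0.33 + 0.67 × 0.9719 = 0.9811

0.981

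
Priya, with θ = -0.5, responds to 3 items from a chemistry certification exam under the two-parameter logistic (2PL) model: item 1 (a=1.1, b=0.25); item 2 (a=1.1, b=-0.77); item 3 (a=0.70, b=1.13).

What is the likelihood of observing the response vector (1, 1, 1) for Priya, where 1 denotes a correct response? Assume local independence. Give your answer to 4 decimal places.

0.0423

P(θ) = 1 / (1 + exp(−a(θ − b)))
P_1 = 1/(1+e^{0.8250}) = 0.3047
P_2 = 1/(1+e^{-0.2970}) = 0.5737
P_3 = 1/(1+e^{1.1410}) = 0.2421
L = P_1 × P_2 × P_3 = 0.3047 × 0.5737 × 0.2421 = 0.04233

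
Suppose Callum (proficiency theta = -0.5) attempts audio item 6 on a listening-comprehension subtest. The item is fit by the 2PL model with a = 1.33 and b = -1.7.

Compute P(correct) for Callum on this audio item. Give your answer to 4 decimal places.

0.8315

P(theta) = 1 / (1 + exp(−a(theta − b)))
Exponent: 1.33 × (-0.5 − (-1.7)) = 1.5960
1/(1 + e^{-1.5960}) = 0.8315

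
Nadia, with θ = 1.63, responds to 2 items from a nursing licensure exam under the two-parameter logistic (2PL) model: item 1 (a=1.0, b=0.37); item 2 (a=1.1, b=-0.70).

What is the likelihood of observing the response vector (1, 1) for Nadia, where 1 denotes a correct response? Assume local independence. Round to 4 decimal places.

0.7233

P(θ) = 1 / (1 + exp(−a(θ − b)))
P_1 = 1/(1+e^{-1.2600}) = 0.7790
P_2 = 1/(1+e^{-2.5630}) = 0.9284
L = P_1 × P_2 = 0.7790 × 0.9284 = 0.72328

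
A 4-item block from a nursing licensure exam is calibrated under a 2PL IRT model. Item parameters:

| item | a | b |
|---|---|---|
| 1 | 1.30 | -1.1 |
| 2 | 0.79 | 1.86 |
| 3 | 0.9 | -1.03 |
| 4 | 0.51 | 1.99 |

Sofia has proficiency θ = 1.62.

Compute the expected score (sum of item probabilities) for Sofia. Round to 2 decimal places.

P(θ) = 1 / (1 + exp(−a(θ − b)))
P_1 = 1/(1+e^{-3.5360}) = 0.9717
P_2 = 1/(1+e^{0.1896}) = 0.4527
P_3 = 1/(1+e^{-2.3850}) = 0.9157
P_4 = 1/(1+e^{0.1887}) = 0.4530
E[score] = 0.9717 + 0.4527 + 0.9157 + 0.4530 = 2.7931

2.79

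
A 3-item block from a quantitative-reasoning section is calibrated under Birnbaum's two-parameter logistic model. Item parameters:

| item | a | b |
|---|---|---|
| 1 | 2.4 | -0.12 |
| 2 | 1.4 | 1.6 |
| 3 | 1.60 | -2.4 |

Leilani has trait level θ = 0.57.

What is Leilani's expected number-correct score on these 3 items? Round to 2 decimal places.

P(θ) = 1 / (1 + exp(−a(θ − b)))
P_1 = 1/(1+e^{-1.6560}) = 0.8397
P_2 = 1/(1+e^{1.4420}) = 0.1912
P_3 = 1/(1+e^{-4.7520}) = 0.9914
E[score] = 0.8397 + 0.1912 + 0.9914 = 2.0224

2.02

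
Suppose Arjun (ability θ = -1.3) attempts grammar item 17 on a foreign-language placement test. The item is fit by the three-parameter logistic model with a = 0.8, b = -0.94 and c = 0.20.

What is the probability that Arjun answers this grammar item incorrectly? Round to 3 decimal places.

P(θ) = c + (1 − c) · 1 / (1 + exp(−a(θ − b)))
Exponent: 0.8 × (-1.3 − (-0.94)) = -0.2880
1/(1 + e^{0.2880}) = 0.4285
P = 0.20 + 0.80 × 0.4285 = 0.5428
P(incorrect) = 1 − 0.5428 = 0.4572

0.457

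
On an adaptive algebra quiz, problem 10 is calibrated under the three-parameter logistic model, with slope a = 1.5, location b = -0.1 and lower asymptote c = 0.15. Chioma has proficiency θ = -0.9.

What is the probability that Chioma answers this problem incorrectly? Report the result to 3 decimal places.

P(θ) = c + (1 − c) · 1 / (1 + exp(−a(θ − b)))
Exponent: 1.5 × (-0.9 − (-0.1)) = -1.2000
1/(1 + e^{1.2000}) = 0.2315
P = 0.15 + 0.85 × 0.2315 = 0.3468
P(incorrect) = 1 − 0.3468 = 0.6532

0.653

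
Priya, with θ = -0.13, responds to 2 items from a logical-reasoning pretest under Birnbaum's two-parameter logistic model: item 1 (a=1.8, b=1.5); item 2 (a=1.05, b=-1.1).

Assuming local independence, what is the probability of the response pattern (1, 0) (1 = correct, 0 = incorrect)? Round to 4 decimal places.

P(θ) = 1 / (1 + exp(−a(θ − b)))
P_1 = 1/(1+e^{2.9340}) = 0.0505
P_2 = 1/(1+e^{-1.0185}) = 0.7347
L = P_1 × (1−P_2) = 0.0505 × 0.2653 = 0.01340

0.0134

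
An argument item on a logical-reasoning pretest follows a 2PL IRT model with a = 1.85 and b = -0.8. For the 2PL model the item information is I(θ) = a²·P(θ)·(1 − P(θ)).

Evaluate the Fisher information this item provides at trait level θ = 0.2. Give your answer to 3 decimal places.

0.402

P = 1/(1+e^{-1.8500}) = 0.8641
P(1−P) = 0.8641 × 0.1359 = 0.1174
I = a² × P(1−P) = 1.85² × 0.1174 = 0.40184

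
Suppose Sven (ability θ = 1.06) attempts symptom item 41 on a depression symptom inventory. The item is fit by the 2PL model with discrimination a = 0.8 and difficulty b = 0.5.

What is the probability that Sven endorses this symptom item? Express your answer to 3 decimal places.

0.610

P(θ) = 1 / (1 + exp(−a(θ − b)))
Exponent: 0.8 × (1.06 − 0.5) = 0.4480
1/(1 + e^{-0.4480}) = 0.6102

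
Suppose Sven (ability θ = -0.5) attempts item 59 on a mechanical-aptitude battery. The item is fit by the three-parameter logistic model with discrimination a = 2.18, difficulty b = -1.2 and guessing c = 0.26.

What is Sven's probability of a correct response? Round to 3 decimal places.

P(θ) = c + (1 − c) · 1 / (1 + exp(−a(θ − b)))
Exponent: 2.18 × (-0.5 − (-1.2)) = 1.5260
1/(1 + e^{-1.5260}) = 0.8214
P = 0.26 + 0.74 × 0.8214 = 0.8679

0.868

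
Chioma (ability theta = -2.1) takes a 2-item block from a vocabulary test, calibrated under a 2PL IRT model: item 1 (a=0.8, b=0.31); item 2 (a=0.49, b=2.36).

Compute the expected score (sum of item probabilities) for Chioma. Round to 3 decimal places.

0.228

P(theta) = 1 / (1 + exp(−a(theta − b)))
P_1 = 1/(1+e^{1.9280}) = 0.1270
P_2 = 1/(1+e^{2.1854}) = 0.1011
E[score] = 0.1270 + 0.1011 = 0.2280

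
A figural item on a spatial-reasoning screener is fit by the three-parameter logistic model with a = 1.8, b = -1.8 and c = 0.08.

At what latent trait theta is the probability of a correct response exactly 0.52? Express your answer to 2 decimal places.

P(theta) = c + (1 − c) · 1 / (1 + exp(−a(theta − b)))
Remove guessing floor: (0.52 − 0.08)/(1 − 0.08) = 0.4783
logit = ln(0.4783/0.5217) = -0.0870
theta = b + logit/(a) = -1.8 + (-0.0870)/1.8000 = -1.8483

-1.85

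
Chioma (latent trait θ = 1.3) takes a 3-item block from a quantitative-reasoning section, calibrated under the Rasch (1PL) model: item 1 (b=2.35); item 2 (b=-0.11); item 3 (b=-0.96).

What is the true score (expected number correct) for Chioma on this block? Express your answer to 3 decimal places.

1.969

P(θ) = 1 / (1 + exp(−(θ − b)))
P_1 = 1/(1+e^{1.0500}) = 0.2592
P_2 = 1/(1+e^{-1.4100}) = 0.8038
P_3 = 1/(1+e^{-2.2600}) = 0.9055
E[score] = 0.2592 + 0.8038 + 0.9055 = 1.9685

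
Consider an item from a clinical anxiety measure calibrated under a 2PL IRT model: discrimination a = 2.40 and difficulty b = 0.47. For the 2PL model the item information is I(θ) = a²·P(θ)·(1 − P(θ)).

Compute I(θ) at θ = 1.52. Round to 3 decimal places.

P = 1/(1+e^{-2.5200}) = 0.9255
P(1−P) = 0.9255 × 0.0745 = 0.0689
I = a² × P(1−P) = 2.40² × 0.0689 = 0.39699

0.397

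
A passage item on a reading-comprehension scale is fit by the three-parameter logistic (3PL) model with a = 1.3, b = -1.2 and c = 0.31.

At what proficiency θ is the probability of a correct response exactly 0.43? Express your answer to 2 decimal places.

P(θ) = c + (1 − c) · 1 / (1 + exp(−a(θ − b)))
Remove guessing floor: (0.43 − 0.31)/(1 − 0.31) = 0.1739
logit = ln(0.1739/0.8261) = -1.5581
θ = b + logit/(a) = -1.2 + (-1.5581)/1.3000 = -2.3986

-2.40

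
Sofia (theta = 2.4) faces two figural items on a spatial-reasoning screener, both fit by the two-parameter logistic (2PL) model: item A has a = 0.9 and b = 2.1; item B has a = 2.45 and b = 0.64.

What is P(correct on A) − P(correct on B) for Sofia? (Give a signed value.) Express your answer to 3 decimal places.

-0.420

P(theta) = 1 / (1 + exp(−a(theta − b)))
P_A = 0.5671
P_B = 0.9868
P_A − P_B = -0.4197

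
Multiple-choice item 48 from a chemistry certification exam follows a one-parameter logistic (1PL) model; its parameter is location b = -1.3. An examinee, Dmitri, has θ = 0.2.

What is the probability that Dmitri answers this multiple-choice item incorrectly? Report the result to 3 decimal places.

0.182

P(θ) = 1 / (1 + exp(−(θ − b)))
Exponent: (0.2 − (-1.3)) = 1.5000
1/(1 + e^{-1.5000}) = 0.8176
P = 0.8176
P(incorrect) = 1 − 0.8176 = 0.1824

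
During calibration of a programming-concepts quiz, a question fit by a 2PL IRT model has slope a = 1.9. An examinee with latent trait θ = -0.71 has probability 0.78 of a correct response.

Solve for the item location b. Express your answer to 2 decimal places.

P(θ) = 1 / (1 + exp(−a(θ − b)))
logit(0.78) = ln(0.78/0.22) = 1.2657
b = θ − logit/(a) = -0.71 − 1.2657/1.9000 = -1.3761

-1.38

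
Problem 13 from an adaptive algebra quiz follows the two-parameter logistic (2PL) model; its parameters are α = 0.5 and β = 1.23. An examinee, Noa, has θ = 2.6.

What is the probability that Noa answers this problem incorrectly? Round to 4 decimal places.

0.3351

P(θ) = 1 / (1 + exp(−α(θ − β)))
Exponent: 0.5 × (2.6 − 1.23) = 0.6850
1/(1 + e^{-0.6850}) = 0.6649
P(incorrect) = 1 − 0.6649 = 0.3351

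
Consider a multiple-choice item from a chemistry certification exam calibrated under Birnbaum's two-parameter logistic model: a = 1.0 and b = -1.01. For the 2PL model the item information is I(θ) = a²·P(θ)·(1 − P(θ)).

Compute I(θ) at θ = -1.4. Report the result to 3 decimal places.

0.241

P = 1/(1+e^{0.3900}) = 0.4037
P(1−P) = 0.4037 × 0.5963 = 0.2407
I = a² × P(1−P) = 1.0² × 0.2407 = 0.24073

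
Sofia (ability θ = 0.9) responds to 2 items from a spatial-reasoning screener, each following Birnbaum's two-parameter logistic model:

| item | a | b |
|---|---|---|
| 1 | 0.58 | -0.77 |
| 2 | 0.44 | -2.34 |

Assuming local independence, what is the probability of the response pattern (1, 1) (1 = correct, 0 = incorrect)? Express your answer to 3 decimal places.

0.584

P(θ) = 1 / (1 + exp(−a(θ − b)))
P_1 = 1/(1+e^{-0.9686}) = 0.7248
P_2 = 1/(1+e^{-1.4256}) = 0.8062
L = P_1 × P_2 = 0.7248 × 0.8062 = 0.58438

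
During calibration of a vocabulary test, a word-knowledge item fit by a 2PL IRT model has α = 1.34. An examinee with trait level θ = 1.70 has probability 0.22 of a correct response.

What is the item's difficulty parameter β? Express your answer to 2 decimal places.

P(θ) = 1 / (1 + exp(−α(θ − β)))
logit(0.22) = ln(0.22/0.78) = -1.2657
β = θ − logit/(α) = 1.70 − (-1.2657)/1.3400 = 2.6445

2.64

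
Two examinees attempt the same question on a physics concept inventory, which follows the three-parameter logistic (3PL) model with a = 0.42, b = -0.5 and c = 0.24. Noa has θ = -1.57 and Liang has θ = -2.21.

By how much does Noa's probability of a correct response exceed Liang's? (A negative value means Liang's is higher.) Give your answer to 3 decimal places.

0.047

P(θ) = c + (1 − c) · 1 / (1 + exp(−a(θ − b)))
P(Noa) = 0.5360  [exponent -0.4494]
P(Liang) = 0.4891  [exponent -0.7182]
Difference = 0.5360 − 0.4891 = 0.0469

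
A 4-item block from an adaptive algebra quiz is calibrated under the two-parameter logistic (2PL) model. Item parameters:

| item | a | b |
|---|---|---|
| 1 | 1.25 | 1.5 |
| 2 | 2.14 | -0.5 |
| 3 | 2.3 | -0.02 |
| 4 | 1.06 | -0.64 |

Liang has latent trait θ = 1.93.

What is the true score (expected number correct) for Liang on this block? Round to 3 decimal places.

P(θ) = 1 / (1 + exp(−a(θ − b)))
P_1 = 1/(1+e^{-0.5375}) = 0.6312
P_2 = 1/(1+e^{-5.2002}) = 0.9945
P_3 = 1/(1+e^{-4.4850}) = 0.9888
P_4 = 1/(1+e^{-2.7242}) = 0.9384
E[score] = 0.6312 + 0.9945 + 0.9888 + 0.9384 = 3.5530

3.553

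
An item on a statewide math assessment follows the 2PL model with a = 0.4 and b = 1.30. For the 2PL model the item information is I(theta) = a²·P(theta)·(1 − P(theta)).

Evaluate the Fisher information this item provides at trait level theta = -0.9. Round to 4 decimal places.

0.0332

P = 1/(1+e^{0.8800}) = 0.2932
P(1−P) = 0.2932 × 0.7068 = 0.2072
I = a² × P(1−P) = 0.4² × 0.2072 = 0.03316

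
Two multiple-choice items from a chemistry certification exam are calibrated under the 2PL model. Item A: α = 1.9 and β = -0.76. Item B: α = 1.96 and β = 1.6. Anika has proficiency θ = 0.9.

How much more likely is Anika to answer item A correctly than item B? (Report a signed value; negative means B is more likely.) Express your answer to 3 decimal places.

0.757

P(θ) = 1 / (1 + exp(−α(θ − β)))
P_A = 0.9591
P_B = 0.2023
P_A − P_B = 0.7568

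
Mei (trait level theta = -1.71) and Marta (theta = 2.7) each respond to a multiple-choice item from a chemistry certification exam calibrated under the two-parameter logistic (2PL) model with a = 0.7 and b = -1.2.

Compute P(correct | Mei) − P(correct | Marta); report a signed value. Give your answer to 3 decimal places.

-0.527

P(theta) = 1 / (1 + exp(−a(theta − b)))
P(Mei) = 0.4117  [exponent -0.3570]
P(Marta) = 0.9388  [exponent 2.7300]
Difference = 0.4117 − 0.9388 = -0.5271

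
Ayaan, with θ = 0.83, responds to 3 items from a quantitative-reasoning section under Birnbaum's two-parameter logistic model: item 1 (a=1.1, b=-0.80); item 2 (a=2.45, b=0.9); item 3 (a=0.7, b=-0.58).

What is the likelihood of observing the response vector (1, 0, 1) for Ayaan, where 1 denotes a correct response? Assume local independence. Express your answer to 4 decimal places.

P(θ) = 1 / (1 + exp(−a(θ − b)))
P_1 = 1/(1+e^{-1.7930}) = 0.8573
P_2 = 1/(1+e^{0.1715}) = 0.4572
P_3 = 1/(1+e^{-0.9870}) = 0.7285
L = P_1 × (1−P_2) × P_3 = 0.8573 × 0.5428 × 0.7285 = 0.33898

0.3390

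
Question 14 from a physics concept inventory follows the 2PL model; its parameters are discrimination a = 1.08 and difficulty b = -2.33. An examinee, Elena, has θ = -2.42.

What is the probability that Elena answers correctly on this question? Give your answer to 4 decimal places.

P(θ) = 1 / (1 + exp(−a(θ − b)))
Exponent: 1.08 × (-2.42 − (-2.33)) = -0.0972
1/(1 + e^{0.0972}) = 0.4757

0.4757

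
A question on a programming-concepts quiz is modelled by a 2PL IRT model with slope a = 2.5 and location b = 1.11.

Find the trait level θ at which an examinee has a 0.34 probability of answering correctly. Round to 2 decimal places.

P(θ) = 1 / (1 + exp(−a(θ − b)))
logit = ln(0.3400/0.6600) = -0.6633
θ = b + logit/(a) = 1.11 + (-0.6633)/2.5000 = 0.8447

0.84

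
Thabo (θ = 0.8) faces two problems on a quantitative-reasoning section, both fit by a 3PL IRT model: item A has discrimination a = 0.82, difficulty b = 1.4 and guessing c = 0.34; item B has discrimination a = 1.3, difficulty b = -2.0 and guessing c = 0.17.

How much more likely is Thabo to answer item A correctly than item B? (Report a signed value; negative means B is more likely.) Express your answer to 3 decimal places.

P(θ) = c + (1 − c) · 1 / (1 + exp(−a(θ − b)))
P_A = 0.5904
P_B = 0.9788
P_A − P_B = -0.3883

-0.388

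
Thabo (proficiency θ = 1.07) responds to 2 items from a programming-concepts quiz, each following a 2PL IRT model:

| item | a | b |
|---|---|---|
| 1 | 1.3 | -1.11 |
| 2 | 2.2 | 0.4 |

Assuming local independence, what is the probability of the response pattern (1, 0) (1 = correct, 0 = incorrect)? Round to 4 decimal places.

P(θ) = 1 / (1 + exp(−a(θ − b)))
P_1 = 1/(1+e^{-2.8340}) = 0.9445
P_2 = 1/(1+e^{-1.4740}) = 0.8137
L = P_1 × (1−P_2) = 0.9445 × 0.1863 = 0.17599

0.1760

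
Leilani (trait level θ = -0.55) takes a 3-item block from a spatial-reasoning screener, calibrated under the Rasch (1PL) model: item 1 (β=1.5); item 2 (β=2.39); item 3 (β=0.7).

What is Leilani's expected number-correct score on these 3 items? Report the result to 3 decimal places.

P(θ) = 1 / (1 + exp(−(θ − β)))
P_1 = 1/(1+e^{2.0500}) = 0.1141
P_2 = 1/(1+e^{2.9400}) = 0.0502
P_3 = 1/(1+e^{1.2500}) = 0.2227
E[score] = 0.1141 + 0.0502 + 0.2227 = 0.3870

0.387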